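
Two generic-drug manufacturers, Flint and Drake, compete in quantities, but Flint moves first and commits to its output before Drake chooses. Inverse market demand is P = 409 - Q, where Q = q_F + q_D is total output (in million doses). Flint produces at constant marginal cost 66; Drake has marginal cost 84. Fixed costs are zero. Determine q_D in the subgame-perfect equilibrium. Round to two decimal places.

Solve by backward induction. Given q_F, the follower Drake maximises π_D = (409 - q_F - q_D)q_D - 84q_D.
∂π_D/∂q_D = 325 - q_F - 2q_D = 0 gives the reaction function q_D = (325 - q_F)/2.
Flint substitutes q_D(q_F) into its own profit: π_F = q_F(409 - q_F - (325 - q_F)/2) - 66q_F = (493/2 - (1/2)q_F)q_F - 66q_F.
Maximising: ∂π_F/∂q_F = 361/2 - q_F = 0, giving q_F = 361/2.
Then q_D = (325 - 361/2)/2 = 289/4.

72.25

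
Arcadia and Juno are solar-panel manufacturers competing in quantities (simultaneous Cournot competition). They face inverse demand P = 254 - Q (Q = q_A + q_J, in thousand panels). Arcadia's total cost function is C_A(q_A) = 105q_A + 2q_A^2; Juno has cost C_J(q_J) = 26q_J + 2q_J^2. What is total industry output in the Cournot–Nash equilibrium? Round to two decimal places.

53.86

Arcadia's profit: π_A = (254 - Q)q_A - (105q_A + 2q_A²). Setting ∂π_A/∂q_A = 0: 149 - 6q_A - (q_J) = 0.
Juno's first-order condition: 228 - 6q_J - (q_A) = 0.
Rearranging gives the reaction functions q_A = (149 - q_J)/6 and q_J = (228 - q_A)/6.
Solving the pair: q_A = 666/35, q_J = 1219/35.
Total output Q = 666/35 + 1219/35 = 377/7.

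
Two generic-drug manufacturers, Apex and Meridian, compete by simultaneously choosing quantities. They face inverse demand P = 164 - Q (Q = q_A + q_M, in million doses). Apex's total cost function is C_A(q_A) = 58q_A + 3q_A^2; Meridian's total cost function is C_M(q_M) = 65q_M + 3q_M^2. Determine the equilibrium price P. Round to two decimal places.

Apex's profit: π_A = (164 - Q)q_A - (58q_A + 3q_A²). Setting ∂π_A/∂q_A = 0: 106 - 8q_A - (q_M) = 0.
Meridian's first-order condition: 99 - 8q_M - (q_A) = 0.
Rearranging gives the reaction functions q_A = (106 - q_M)/8 and q_M = (99 - q_A)/8.
Substituting one into the other gives q_A = 107/9 and q_M = 98/9.
Total output Q = 205/9, so price P = 164 - 205/9 = 1271/9.

141.22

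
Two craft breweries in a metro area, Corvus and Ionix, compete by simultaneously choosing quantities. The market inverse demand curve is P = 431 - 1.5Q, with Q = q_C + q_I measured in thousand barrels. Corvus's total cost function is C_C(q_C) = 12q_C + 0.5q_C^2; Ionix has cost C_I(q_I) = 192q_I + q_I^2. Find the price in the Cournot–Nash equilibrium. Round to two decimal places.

256.58

Corvus's profit: π_C = (431 - 1.5Q)q_C - (12q_C + (1/2)q_C²). Setting ∂π_C/∂q_C = 0: 419 - 4q_C - (3/2)(q_I) = 0.
Ionix's first-order condition: 239 - 5q_I - (3/2)(q_C) = 0.
Best responses: q_C = (419 - (3/2)q_I)/4, q_I = (239 - (3/2)q_C)/5.
Substituting one into the other gives q_C = 97.8310 and q_I = 1310/71.
Total output Q = 116.2817, so price P = 431 - (3/2)·116.2817 = 256.5775.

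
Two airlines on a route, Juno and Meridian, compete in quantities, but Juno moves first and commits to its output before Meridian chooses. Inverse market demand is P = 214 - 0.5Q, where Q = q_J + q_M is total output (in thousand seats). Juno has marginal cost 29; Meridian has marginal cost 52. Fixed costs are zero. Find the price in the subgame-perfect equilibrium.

81

Solve by backward induction. Given q_J, the follower Meridian maximises π_M = (214 - (1/2)q_J - (1/2)q_M)q_M - 52q_M.
Setting the follower's marginal profit to zero, 162 - (1/2)q_J - q_M = 0, i.e. q_M = (162 - (1/2)q_J).
Juno substitutes q_M(q_J) into its own profit: π_J = q_J(214 - (1/2)q_J - (162 - (1/2)q_J)/2) - 29q_J = (133 - (1/4)q_J)q_J - 29q_J.
The leader's first-order condition 104 - (1/2)q_J = 0 yields q_J = 208.
Then q_M = (162 - (1/2)·208) = 58.
Total output Q = 266, so price P = 214 - (1/2)·266 = 81.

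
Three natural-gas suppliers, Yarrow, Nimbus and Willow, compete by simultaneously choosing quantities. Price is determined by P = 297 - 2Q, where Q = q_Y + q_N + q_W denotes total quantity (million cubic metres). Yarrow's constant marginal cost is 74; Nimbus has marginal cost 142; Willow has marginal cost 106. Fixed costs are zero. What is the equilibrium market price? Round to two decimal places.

Yarrow's profit: π_Y = (297 - 2Q)q_Y - (74q_Y). Setting ∂π_Y/∂q_Y = 0: 223 - 4q_Y - 2(q_N + q_W) = 0.
Nimbus's first-order condition: 155 - 4q_N - 2(q_Y + q_W) = 0.
Willow's profit: π_W = (297 - 2Q)q_W - (106q_W). Setting ∂π_W/∂q_W = 0: 191 - 4q_W - 2(q_Y + q_N) = 0.
Adding the 3 conditions: 569 − 4Q − 4Q = 0, i.e. Q = 569/8.
Back-substituting: q_Y = (223 − 569/4)/2 = 323/8, q_N = (155 − 569/4)/2 = 51/8, q_W = (191 − 569/4)/2 = 195/8.
Total output Q = 569/8, so price P = 297 - 2·(569/8) = 619/4.

154.75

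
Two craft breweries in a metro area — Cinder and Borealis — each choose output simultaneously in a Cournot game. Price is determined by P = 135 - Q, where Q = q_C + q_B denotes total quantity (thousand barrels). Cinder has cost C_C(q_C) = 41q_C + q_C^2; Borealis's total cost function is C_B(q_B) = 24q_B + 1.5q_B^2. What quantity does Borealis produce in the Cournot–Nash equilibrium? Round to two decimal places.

18.42

Cinder's profit: π_C = (135 - Q)q_C - (41q_C + q_C²). Setting ∂π_C/∂q_C = 0: 94 - 4q_C - (q_B) = 0.
Borealis's first-order condition: 111 - 5q_B - (q_C) = 0.
Rearranging gives the reaction functions q_C = (94 - q_B)/4 and q_B = (111 - q_C)/5.
Substituting one into the other gives q_C = 359/19 and q_B = 350/19.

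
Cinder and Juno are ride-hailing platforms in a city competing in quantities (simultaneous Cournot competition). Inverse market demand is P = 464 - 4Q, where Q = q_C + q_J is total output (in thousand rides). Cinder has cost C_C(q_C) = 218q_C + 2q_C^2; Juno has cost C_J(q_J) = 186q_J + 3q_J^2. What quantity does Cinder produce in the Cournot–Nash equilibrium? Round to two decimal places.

Cinder's profit: π_C = (464 - 4Q)q_C - (218q_C + 2q_C²). Setting ∂π_C/∂q_C = 0: 246 - 12q_C - 4(q_J) = 0.
Juno's profit: π_J = (464 - 4Q)q_J - (186q_J + 3q_J²). Setting ∂π_J/∂q_J = 0: 278 - 14q_J - 4(q_C) = 0.
So q_C = (246 - 4q_J)/12 and q_J = (278 - 4q_C)/14.
Solving the pair: q_C = 583/38, q_J = 294/19.

15.34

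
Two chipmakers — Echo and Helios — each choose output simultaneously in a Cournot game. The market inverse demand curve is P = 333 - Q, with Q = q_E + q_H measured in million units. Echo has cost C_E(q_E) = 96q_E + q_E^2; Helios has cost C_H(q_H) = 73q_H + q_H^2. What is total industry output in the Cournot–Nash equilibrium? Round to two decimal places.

Echo's profit: π_E = (333 - Q)q_E - (96q_E + q_E²). Setting ∂π_E/∂q_E = 0: 237 - 4q_E - (q_H) = 0.
Helios's first-order condition: 260 - 4q_H - (q_E) = 0.
So q_E = (237 - q_H)/4 and q_H = (260 - q_E)/4.
Substituting one into the other gives q_E = 688/15 and q_H = 803/15.
Total output Q = 688/15 + 803/15 = 497/5.

99.40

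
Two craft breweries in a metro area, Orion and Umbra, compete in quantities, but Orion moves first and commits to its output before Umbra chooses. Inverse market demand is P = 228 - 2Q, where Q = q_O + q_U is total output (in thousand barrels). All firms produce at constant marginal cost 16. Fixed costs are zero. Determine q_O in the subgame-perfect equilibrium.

Solve by backward induction. Given q_O, the follower Umbra maximises π_U = (228 - 2q_O - 2q_U)q_U - 16q_U.
Setting the follower's marginal profit to zero, 212 - 2q_O - 4q_U = 0, i.e. q_U = (212 - 2q_O)/4.
The leader anticipates this reaction. Substituting into P = 228 - 2Q gives P = 122 - q_O, so π_O = (122 - q_O)q_O - 16q_O.
Leader FOC: 106 - 2q_O = 0, so q_O = 53.
Then q_U = (212 - 2·53)/4 = 53/2.

53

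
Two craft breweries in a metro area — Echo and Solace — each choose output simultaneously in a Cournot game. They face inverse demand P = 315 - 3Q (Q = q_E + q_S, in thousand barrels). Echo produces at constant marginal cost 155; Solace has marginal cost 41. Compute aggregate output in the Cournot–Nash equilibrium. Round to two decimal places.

Echo's profit: π_E = (315 - 3Q)q_E - (155q_E). Setting ∂π_E/∂q_E = 0: 160 - 6q_E - 3(q_S) = 0.
Solace's first-order condition: 274 - 6q_S - 3(q_E) = 0.
So q_E = (160 - 3q_S)/6 and q_S = (274 - 3q_E)/6.
Solving the pair: q_E = 46/9, q_S = 388/9.
Total output Q = 46/9 + 388/9 = 434/9.

48.22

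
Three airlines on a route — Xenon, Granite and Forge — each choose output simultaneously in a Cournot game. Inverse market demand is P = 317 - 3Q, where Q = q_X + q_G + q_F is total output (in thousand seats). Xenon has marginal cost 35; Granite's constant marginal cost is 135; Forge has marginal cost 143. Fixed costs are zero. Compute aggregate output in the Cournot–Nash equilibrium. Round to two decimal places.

Xenon's profit: π_X = (317 - 3Q)q_X - (35q_X). Setting ∂π_X/∂q_X = 0: 282 - 6q_X - 3(q_G + q_F) = 0.
Granite's profit: π_G = (317 - 3Q)q_G - (135q_G). Setting ∂π_G/∂q_G = 0: 182 - 6q_G - 3(q_X + q_F) = 0.
Forge's first-order condition: 174 - 6q_F - 3(q_X + q_G) = 0.
Summing all 3 equations gives 638 − 12Q = 0, hence Q = 319/6.
Back-substituting: q_X = (282 − 319/2)/3 = 245/6, q_G = (182 − 319/2)/3 = 15/2, q_F = (174 − 319/2)/3 = 29/6.
Total output Q = 245/6 + 15/2 + 29/6 = 319/6.

53.17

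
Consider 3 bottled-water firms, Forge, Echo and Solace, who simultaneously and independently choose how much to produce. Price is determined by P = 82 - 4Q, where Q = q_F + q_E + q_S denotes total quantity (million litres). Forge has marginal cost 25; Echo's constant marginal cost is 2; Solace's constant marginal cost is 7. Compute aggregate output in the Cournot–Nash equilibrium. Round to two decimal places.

Forge's profit: π_F = (82 - 4Q)q_F - (25q_F). Setting ∂π_F/∂q_F = 0: 57 - 8q_F - 4(q_E + q_S) = 0.
Echo's first-order condition: 80 - 8q_E - 4(q_F + q_S) = 0.
Solace's profit: π_S = (82 - 4Q)q_S - (7q_S). Setting ∂π_S/∂q_S = 0: 75 - 8q_S - 4(q_F + q_E) = 0.
Adding the 3 first-order conditions: 212 − 16Q = 0, so Q = 53/4.
Back-substituting: q_F = (57 − 53)/4 = 1, q_E = (80 − 53)/4 = 27/4, q_S = (75 − 53)/4 = 11/2.
Total output Q = 1 + 27/4 + 11/2 = 53/4.

13.25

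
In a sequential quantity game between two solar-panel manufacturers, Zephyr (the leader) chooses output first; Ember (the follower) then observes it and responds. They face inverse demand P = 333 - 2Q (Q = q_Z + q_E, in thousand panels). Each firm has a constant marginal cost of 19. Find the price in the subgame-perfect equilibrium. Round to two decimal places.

97.50

The follower Ember best-responds to any q_Z: π_E = (333 - 2Q)q_E - 19q_E.
∂π_E/∂q_E = 314 - 2q_Z - 4q_E = 0 gives the reaction function q_E = (314 - 2q_Z)/4.
Zephyr substitutes q_E(q_Z) into its own profit: π_Z = q_Z(333 - 2q_Z - (314 - 2q_Z)/2) - 19q_Z = (176 - q_Z)q_Z - 19q_Z.
Maximising: ∂π_Z/∂q_Z = 157 - 2q_Z = 0, giving q_Z = 157/2.
Then q_E = (314 - 2·(157/2))/4 = 157/4.
Total output Q = 471/4, so price P = 333 - 2·(471/4) = 195/2.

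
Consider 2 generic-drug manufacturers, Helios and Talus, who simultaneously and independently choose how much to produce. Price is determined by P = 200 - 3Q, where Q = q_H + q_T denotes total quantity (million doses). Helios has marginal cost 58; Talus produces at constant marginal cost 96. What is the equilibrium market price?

118

Helios's profit: π_H = (200 - 3Q)q_H - (58q_H). Setting ∂π_H/∂q_H = 0: 142 - 6q_H - 3(q_T) = 0.
Talus's profit: π_T = (200 - 3Q)q_T - (96q_T). Setting ∂π_T/∂q_T = 0: 104 - 6q_T - 3(q_H) = 0.
So q_H = (142 - 3q_T)/6 and q_T = (104 - 3q_H)/6.
Solving the pair: q_H = 20, q_T = 22/3.
Total output Q = 82/3, so price P = 200 - 3·(82/3) = 118.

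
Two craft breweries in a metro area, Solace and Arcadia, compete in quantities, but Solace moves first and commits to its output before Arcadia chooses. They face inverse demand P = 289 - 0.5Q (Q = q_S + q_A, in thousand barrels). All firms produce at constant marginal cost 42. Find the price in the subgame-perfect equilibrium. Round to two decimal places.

103.75

The follower Arcadia best-responds to any q_S: π_A = (289 - 0.5Q)q_A - 42q_A.
Setting the follower's marginal profit to zero, 247 - (1/2)q_S - q_A = 0, i.e. q_A = (247 - (1/2)q_S).
Solace substitutes q_A(q_S) into its own profit: π_S = q_S(289 - (1/2)q_S - (247 - (1/2)q_S)/2) - 42q_S = (331/2 - (1/4)q_S)q_S - 42q_S.
The leader's first-order condition 247/2 - (1/2)q_S = 0 yields q_S = 247.
Then q_A = (247 - (1/2)·247) = 247/2.
Total output Q = 741/2, so price P = 289 - (1/2)·(741/2) = 415/4.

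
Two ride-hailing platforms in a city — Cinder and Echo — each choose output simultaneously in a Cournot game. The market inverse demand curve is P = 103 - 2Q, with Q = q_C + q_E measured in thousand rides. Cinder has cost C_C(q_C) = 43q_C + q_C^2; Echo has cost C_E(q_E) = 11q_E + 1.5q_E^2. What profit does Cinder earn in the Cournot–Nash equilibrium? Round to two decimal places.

Cinder's profit: π_C = (103 - 2Q)q_C - (43q_C + q_C²). Setting ∂π_C/∂q_C = 0: 60 - 6q_C - 2(q_E) = 0.
Echo's profit: π_E = (103 - 2Q)q_E - (11q_E + (3/2)q_E²). Setting ∂π_E/∂q_E = 0: 92 - 7q_E - 2(q_C) = 0.
Best responses: q_C = (60 - 2q_E)/6, q_E = (92 - 2q_C)/7.
Solving the pair: q_C = 118/19, q_E = 216/19.
Price P = 103 - 2·(334/19) = 1289/19.
Cinder's profit: (1289/19)·(118/19) - 43·(118/19) - (118/19)² = 115.7119.

115.71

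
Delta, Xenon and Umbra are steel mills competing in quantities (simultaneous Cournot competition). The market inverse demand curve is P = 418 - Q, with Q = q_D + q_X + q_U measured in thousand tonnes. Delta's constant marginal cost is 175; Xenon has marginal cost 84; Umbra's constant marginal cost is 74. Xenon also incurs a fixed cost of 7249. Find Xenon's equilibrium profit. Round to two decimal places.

Delta's profit: π_D = (418 - Q)q_D - (175q_D). Setting ∂π_D/∂q_D = 0: 243 - 2q_D - (q_X + q_U) = 0.
Xenon's profit: π_X = (418 - Q)q_X - (84q_X). Setting ∂π_X/∂q_X = 0: 334 - 2q_X - (q_D + q_U) = 0.
Umbra's profit: π_U = (418 - Q)q_U - (74q_U). Setting ∂π_U/∂q_U = 0: 344 - 2q_U - (q_D + q_X) = 0.
Adding the 3 first-order conditions: 921 − 4Q = 0, so Q = 921/4.
Back-substituting: q_D = (243 − 921/4) = 51/4, q_X = (334 − 921/4) = 415/4, q_U = (344 − 921/4) = 455/4.
Price P = 418 - 921/4 = 751/4.
Xenon's profit: (751/4 - 84)·(415/4) - 7249 = 3515.0625.

3515.06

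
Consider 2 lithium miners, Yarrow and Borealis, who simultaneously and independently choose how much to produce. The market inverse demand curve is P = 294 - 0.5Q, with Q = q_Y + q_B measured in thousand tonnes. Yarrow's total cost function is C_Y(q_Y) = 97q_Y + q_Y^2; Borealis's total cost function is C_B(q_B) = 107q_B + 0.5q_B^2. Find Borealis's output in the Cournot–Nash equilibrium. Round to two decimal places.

Yarrow's profit: π_Y = (294 - 0.5Q)q_Y - (97q_Y + q_Y²). Setting ∂π_Y/∂q_Y = 0: 197 - 3q_Y - (1/2)(q_B) = 0.
Borealis's profit: π_B = (294 - 0.5Q)q_B - (107q_B + (1/2)q_B²). Setting ∂π_B/∂q_B = 0: 187 - 2q_B - (1/2)(q_Y) = 0.
So q_Y = (197 - (1/2)q_B)/3 and q_B = (187 - (1/2)q_Y)/2.
Solving the pair: q_Y = 1202/23, q_B = 1850/23.

80.43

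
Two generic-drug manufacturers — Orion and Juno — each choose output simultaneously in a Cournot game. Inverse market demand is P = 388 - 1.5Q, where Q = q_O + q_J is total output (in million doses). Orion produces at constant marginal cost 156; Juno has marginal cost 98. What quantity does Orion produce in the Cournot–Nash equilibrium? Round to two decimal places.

Orion's profit: π_O = (388 - 1.5Q)q_O - (156q_O). Setting ∂π_O/∂q_O = 0: 232 - 3q_O - (3/2)(q_J) = 0.
Juno's first-order condition: 290 - 3q_J - (3/2)(q_O) = 0.
Rearranging gives the reaction functions q_O = (232 - (3/2)q_J)/3 and q_J = (290 - (3/2)q_O)/3.
Solving the pair: q_O = 116/3, q_J = 232/3.

38.67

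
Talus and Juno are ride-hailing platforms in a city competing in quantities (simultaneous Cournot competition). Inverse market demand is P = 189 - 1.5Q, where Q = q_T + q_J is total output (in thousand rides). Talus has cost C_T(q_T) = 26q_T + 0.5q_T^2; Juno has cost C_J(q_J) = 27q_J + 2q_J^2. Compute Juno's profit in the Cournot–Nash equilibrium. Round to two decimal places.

859.41

Talus's profit: π_T = (189 - 1.5Q)q_T - (26q_T + (1/2)q_T²). Setting ∂π_T/∂q_T = 0: 163 - 4q_T - (3/2)(q_J) = 0.
Juno's profit: π_J = (189 - 1.5Q)q_J - (27q_J + 2q_J²). Setting ∂π_J/∂q_J = 0: 162 - 7q_J - (3/2)(q_T) = 0.
So q_T = (163 - (3/2)q_J)/4 and q_J = (162 - (3/2)q_T)/7.
Solving the pair: q_T = 34.8738, q_J = 1614/103.
Price P = 189 - (3/2)·50.5437 = 113.1845.
Juno's profit: 113.1845·(1614/103) - 27·(1614/103) - 2(1614/103)² = 859.4105.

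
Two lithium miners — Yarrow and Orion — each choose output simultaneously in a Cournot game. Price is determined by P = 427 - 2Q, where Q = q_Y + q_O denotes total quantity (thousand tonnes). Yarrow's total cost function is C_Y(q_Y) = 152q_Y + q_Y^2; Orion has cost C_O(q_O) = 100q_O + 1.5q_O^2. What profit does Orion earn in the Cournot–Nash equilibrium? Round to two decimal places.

4832.48

Yarrow's profit: π_Y = (427 - 2Q)q_Y - (152q_Y + q_Y²). Setting ∂π_Y/∂q_Y = 0: 275 - 6q_Y - 2(q_O) = 0.
Orion's first-order condition: 327 - 7q_O - 2(q_Y) = 0.
Best responses: q_Y = (275 - 2q_O)/6, q_O = (327 - 2q_Y)/7.
Substituting one into the other gives q_Y = 1271/38 and q_O = 706/19.
Price P = 427 - 2·70.6053 = 285.7895.
Orion's profit: 285.7895·(706/19) - 100·(706/19) - (3/2)(706/19)² = 4832.4820.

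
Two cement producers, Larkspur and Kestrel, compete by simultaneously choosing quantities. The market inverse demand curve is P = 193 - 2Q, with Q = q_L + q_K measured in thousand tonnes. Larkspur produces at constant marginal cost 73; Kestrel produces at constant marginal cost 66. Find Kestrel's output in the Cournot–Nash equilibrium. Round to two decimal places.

Larkspur's profit: π_L = (193 - 2Q)q_L - (73q_L). Setting ∂π_L/∂q_L = 0: 120 - 4q_L - 2(q_K) = 0.
Kestrel's first-order condition: 127 - 4q_K - 2(q_L) = 0.
Rearranging gives the reaction functions q_L = (120 - 2q_K)/4 and q_K = (127 - 2q_L)/4.
Substituting one into the other gives q_L = 113/6 and q_K = 67/3.

22.33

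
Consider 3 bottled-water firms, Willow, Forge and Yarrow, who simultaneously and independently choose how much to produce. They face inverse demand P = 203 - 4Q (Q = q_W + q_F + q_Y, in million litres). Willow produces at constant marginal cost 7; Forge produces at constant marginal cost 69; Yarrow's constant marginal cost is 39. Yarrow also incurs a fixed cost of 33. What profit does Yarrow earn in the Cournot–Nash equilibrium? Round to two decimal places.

377.06

Willow's profit: π_W = (203 - 4Q)q_W - (7q_W). Setting ∂π_W/∂q_W = 0: 196 - 8q_W - 4(q_F + q_Y) = 0.
Forge's first-order condition: 134 - 8q_F - 4(q_W + q_Y) = 0.
Yarrow's first-order condition: 164 - 8q_Y - 4(q_W + q_F) = 0.
Adding the 3 conditions: 494 − 8Q − 8Q = 0, i.e. Q = 247/8.
Back-substituting: q_W = (196 − 247/2)/4 = 145/8, q_F = (134 − 247/2)/4 = 21/8, q_Y = (164 − 247/2)/4 = 81/8.
Price P = 203 - 4·(247/8) = 159/2.
Yarrow's profit: (159/2 - 39)·(81/8) - 33 = 377.0625.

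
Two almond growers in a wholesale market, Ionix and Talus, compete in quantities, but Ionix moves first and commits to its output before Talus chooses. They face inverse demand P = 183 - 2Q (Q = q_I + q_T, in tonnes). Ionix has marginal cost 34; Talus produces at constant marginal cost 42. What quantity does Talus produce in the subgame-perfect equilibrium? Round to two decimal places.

The follower Talus best-responds to any q_I: π_T = (183 - 2Q)q_T - 42q_T.
Setting the follower's marginal profit to zero, 141 - 2q_I - 4q_T = 0, i.e. q_T = (141 - 2q_I)/4.
Ionix substitutes q_T(q_I) into its own profit: π_I = q_I(183 - 2q_I - (141 - 2q_I)/2) - 34q_I = (225/2 - q_I)q_I - 34q_I.
Leader FOC: 157/2 - 2q_I = 0, so q_I = 157/4.
Then q_T = (141 - 2·(157/4))/4 = 125/8.

15.63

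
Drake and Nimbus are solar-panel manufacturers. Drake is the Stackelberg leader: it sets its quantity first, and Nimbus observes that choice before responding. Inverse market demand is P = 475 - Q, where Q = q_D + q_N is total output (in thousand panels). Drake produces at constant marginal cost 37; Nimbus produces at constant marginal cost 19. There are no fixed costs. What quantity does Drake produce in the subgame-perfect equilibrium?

Solve by backward induction. Given q_D, the follower Nimbus maximises π_N = (475 - q_D - q_N)q_N - 19q_N.
Setting the follower's marginal profit to zero, 456 - q_D - 2q_N = 0, i.e. q_N = (456 - q_D)/2.
The leader anticipates this reaction. Substituting into P = 475 - Q gives P = 247 - (1/2)q_D, so π_D = (247 - (1/2)q_D)q_D - 37q_D.
The leader's first-order condition 210 - q_D = 0 yields q_D = 210.
Then q_N = (456 - 210)/2 = 123.

210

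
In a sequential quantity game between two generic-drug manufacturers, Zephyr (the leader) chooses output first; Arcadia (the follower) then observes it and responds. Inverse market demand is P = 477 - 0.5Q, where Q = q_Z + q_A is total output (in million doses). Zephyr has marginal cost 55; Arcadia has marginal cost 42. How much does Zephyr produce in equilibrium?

409

Solve by backward induction. Given q_Z, the follower Arcadia maximises π_A = (477 - (1/2)q_Z - (1/2)q_A)q_A - 42q_A.
∂π_A/∂q_A = 435 - (1/2)q_Z - q_A = 0 gives the reaction function q_A = (435 - (1/2)q_Z).
Zephyr substitutes q_A(q_Z) into its own profit: π_Z = q_Z(477 - (1/2)q_Z - (435 - (1/2)q_Z)/2) - 55q_Z = (519/2 - (1/4)q_Z)q_Z - 55q_Z.
Maximising: ∂π_Z/∂q_Z = 409/2 - (1/2)q_Z = 0, giving q_Z = 409.
Then q_A = (435 - (1/2)·409) = 461/2.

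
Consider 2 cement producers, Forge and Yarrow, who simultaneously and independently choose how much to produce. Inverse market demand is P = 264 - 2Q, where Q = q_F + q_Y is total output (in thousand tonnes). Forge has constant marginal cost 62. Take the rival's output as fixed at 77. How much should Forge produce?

With the rival's output fixed at 77, Forge's profit is π_F = (264 - 2·77 - 2q_F)q_F - (62q_F) = (110 - 2q_F)q_F - (62q_F).
∂π_F/∂q_F = 48 - 4q_F = 0, so q_F = 12.

12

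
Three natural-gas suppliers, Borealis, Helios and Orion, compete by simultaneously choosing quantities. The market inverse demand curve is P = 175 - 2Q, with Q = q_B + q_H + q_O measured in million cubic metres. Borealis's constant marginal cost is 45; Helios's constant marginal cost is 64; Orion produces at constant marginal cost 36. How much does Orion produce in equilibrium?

22

Borealis's profit: π_B = (175 - 2Q)q_B - (45q_B). Setting ∂π_B/∂q_B = 0: 130 - 4q_B - 2(q_H + q_O) = 0.
Helios's profit: π_H = (175 - 2Q)q_H - (64q_H). Setting ∂π_H/∂q_H = 0: 111 - 4q_H - 2(q_B + q_O) = 0.
Orion's profit: π_O = (175 - 2Q)q_O - (36q_O). Setting ∂π_O/∂q_O = 0: 139 - 4q_O - 2(q_B + q_H) = 0.
Summing all 3 equations gives 380 − 8Q = 0, hence Q = 95/2.
Back-substituting: q_B = (130 − 95)/2 = 35/2, q_H = (111 − 95)/2 = 8, q_O = (139 − 95)/2 = 22.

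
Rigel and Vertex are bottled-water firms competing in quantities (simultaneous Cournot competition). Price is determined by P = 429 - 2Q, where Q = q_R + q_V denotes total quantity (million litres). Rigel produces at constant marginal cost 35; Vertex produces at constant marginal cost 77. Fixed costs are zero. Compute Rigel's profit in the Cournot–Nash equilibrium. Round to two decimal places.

Rigel's profit: π_R = (429 - 2Q)q_R - (35q_R). Setting ∂π_R/∂q_R = 0: 394 - 4q_R - 2(q_V) = 0.
Vertex's first-order condition: 352 - 4q_V - 2(q_R) = 0.
So q_R = (394 - 2q_V)/4 and q_V = (352 - 2q_R)/4.
Substituting one into the other gives q_R = 218/3 and q_V = 155/3.
Price P = 429 - 2·(373/3) = 541/3.
Rigel's profit: (541/3 - 35)·(218/3) = 10560.8889.

10560.89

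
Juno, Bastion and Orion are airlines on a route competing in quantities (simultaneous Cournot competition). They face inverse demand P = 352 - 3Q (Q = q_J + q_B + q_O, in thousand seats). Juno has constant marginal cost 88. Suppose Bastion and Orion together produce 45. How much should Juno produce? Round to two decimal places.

21.50

With rivals' combined output fixed at 45, Juno's profit is π_J = (352 - 3·45 - 3q_J)q_J - (88q_J) = (217 - 3q_J)q_J - (88q_J).
∂π_J/∂q_J = 129 - 6q_J = 0, so q_J = 43/2.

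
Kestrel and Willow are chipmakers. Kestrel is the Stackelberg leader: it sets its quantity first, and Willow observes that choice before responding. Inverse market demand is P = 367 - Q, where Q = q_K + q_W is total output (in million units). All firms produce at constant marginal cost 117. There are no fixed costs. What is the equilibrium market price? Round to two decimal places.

179.50

Solve by backward induction. Given q_K, the follower Willow maximises π_W = (367 - q_K - q_W)q_W - 117q_W.
Setting the follower's marginal profit to zero, 250 - q_K - 2q_W = 0, i.e. q_W = (250 - q_K)/2.
Kestrel substitutes q_W(q_K) into its own profit: π_K = q_K(367 - q_K - (250 - q_K)/2) - 117q_K = (242 - (1/2)q_K)q_K - 117q_K.
The leader's first-order condition 125 - q_K = 0 yields q_K = 125.
Then q_W = (250 - 125)/2 = 125/2.
Total output Q = 375/2, so price P = 367 - 375/2 = 359/2.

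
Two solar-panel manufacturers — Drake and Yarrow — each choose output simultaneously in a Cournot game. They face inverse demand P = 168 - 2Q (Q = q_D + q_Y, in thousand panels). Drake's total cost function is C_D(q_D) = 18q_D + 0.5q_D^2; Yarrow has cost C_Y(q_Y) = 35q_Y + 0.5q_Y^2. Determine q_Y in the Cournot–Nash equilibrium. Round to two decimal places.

17.38

Drake's profit: π_D = (168 - 2Q)q_D - (18q_D + (1/2)q_D²). Setting ∂π_D/∂q_D = 0: 150 - 5q_D - 2(q_Y) = 0.
Yarrow's first-order condition: 133 - 5q_Y - 2(q_D) = 0.
Rearranging gives the reaction functions q_D = (150 - 2q_Y)/5 and q_Y = (133 - 2q_D)/5.
Substituting one into the other gives q_D = 484/21 and q_Y = 365/21.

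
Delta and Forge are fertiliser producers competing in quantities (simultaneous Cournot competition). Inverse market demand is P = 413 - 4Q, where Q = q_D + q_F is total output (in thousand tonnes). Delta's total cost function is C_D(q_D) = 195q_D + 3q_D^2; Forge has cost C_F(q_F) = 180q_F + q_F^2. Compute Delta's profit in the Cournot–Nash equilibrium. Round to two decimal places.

Delta's profit: π_D = (413 - 4Q)q_D - (195q_D + 3q_D²). Setting ∂π_D/∂q_D = 0: 218 - 14q_D - 4(q_F) = 0.
Forge's first-order condition: 233 - 10q_F - 4(q_D) = 0.
So q_D = (218 - 4q_F)/14 and q_F = (233 - 4q_D)/10.
Substituting one into the other gives q_D = 312/31 and q_F = 1195/62.
Price P = 413 - 4·(1819/62) = 295.6452.
Delta's profit: 295.6452·(312/31) - 195·(312/31) - 3(312/31)² = 709.0614.

709.06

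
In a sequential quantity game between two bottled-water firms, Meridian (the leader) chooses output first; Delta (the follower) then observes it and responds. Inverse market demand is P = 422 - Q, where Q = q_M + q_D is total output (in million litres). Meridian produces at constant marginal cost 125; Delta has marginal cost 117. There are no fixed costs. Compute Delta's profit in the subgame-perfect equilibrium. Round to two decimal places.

6440.06

Solve by backward induction. Given q_M, the follower Delta maximises π_D = (422 - q_M - q_D)q_D - 117q_D.
Setting the follower's marginal profit to zero, 305 - q_M - 2q_D = 0, i.e. q_D = (305 - q_M)/2.
Meridian substitutes q_D(q_M) into its own profit: π_M = q_M(422 - q_M - (305 - q_M)/2) - 125q_M = (539/2 - (1/2)q_M)q_M - 125q_M.
Maximising: ∂π_M/∂q_M = 289/2 - q_M = 0, giving q_M = 289/2.
Then q_D = (305 - 289/2)/2 = 321/4.
Price P = 422 - 899/4 = 789/4.
Delta's profit: (789/4 - 117)·(321/4) = 6440.0625.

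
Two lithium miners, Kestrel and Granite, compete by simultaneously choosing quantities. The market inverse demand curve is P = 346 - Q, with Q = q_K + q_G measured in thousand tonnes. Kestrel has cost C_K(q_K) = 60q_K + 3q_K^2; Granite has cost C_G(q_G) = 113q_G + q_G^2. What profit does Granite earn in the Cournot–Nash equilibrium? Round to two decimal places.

Kestrel's profit: π_K = (346 - Q)q_K - (60q_K + 3q_K²). Setting ∂π_K/∂q_K = 0: 286 - 8q_K - (q_G) = 0.
Granite's first-order condition: 233 - 4q_G - (q_K) = 0.
Rearranging gives the reaction functions q_K = (286 - q_G)/8 and q_G = (233 - q_K)/4.
Substituting one into the other gives q_K = 911/31 and q_G = 1578/31.
Price P = 346 - 80.2903 = 265.7097.
Granite's profit: 265.7097·(1578/31) - 113·(1578/31) - (1578/31)² = 5182.2768.

5182.28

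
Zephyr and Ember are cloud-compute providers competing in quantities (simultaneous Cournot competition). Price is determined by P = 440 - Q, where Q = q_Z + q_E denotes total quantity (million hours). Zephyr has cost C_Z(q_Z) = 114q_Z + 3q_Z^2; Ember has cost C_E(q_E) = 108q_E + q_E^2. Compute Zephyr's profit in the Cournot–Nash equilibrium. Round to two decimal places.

Zephyr's profit: π_Z = (440 - Q)q_Z - (114q_Z + 3q_Z²). Setting ∂π_Z/∂q_Z = 0: 326 - 8q_Z - (q_E) = 0.
Ember's first-order condition: 332 - 4q_E - (q_Z) = 0.
Best responses: q_Z = (326 - q_E)/8, q_E = (332 - q_Z)/4.
Solving the pair: q_Z = 972/31, q_E = 75.1613.
Price P = 440 - 106.5161 = 333.4839.
Zephyr's profit: 333.4839·(972/31) - 114·(972/31) - 3(972/31)² = 3932.5036.

3932.50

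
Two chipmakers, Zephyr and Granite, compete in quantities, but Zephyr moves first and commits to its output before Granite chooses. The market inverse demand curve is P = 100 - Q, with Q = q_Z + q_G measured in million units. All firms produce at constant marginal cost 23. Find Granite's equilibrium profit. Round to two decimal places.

370.56

The follower Granite best-responds to any q_Z: π_G = (100 - Q)q_G - 23q_G.
∂π_G/∂q_G = 77 - q_Z - 2q_G = 0 gives the reaction function q_G = (77 - q_Z)/2.
The leader anticipates this reaction. Substituting into P = 100 - Q gives P = 123/2 - (1/2)q_Z, so π_Z = (123/2 - (1/2)q_Z)q_Z - 23q_Z.
The leader's first-order condition 77/2 - q_Z = 0 yields q_Z = 77/2.
Then q_G = (77 - 77/2)/2 = 77/4.
Price P = 100 - 231/4 = 169/4.
Granite's profit: (169/4 - 23)·(77/4) = 370.5625.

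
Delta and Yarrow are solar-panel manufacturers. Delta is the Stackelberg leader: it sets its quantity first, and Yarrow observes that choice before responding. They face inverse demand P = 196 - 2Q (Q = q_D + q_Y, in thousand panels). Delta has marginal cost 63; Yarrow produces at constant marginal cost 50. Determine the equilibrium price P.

93

Solve by backward induction. Given q_D, the follower Yarrow maximises π_Y = (196 - 2q_D - 2q_Y)q_Y - 50q_Y.
Setting the follower's marginal profit to zero, 146 - 2q_D - 4q_Y = 0, i.e. q_Y = (146 - 2q_D)/4.
The leader anticipates this reaction. Substituting into P = 196 - 2Q gives P = 123 - q_D, so π_D = (123 - q_D)q_D - 63q_D.
Maximising: ∂π_D/∂q_D = 60 - 2q_D = 0, giving q_D = 30.
Then q_Y = (146 - 2·30)/4 = 43/2.
Total output Q = 103/2, so price P = 196 - 2·(103/2) = 93.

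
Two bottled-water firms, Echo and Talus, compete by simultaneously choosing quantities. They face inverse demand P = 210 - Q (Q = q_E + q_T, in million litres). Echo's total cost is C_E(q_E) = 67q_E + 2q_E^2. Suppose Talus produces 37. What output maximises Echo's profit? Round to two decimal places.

With the rival's output fixed at 37, Echo's profit is π_E = (210 - 37 - q_E)q_E - (67q_E + 2q_E²) = (173 - q_E)q_E - (67q_E + 2q_E²).
∂π_E/∂q_E = 106 - 6q_E = 0, so q_E = 53/3.

17.67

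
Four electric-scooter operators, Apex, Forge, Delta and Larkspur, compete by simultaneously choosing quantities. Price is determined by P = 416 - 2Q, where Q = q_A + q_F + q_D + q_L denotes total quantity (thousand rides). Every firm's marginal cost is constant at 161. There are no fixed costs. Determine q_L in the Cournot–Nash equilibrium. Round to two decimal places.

25.50

Each firm earns π_i = (416 - 2Q)q_i - 161q_i.
Setting ∂π_i/∂q_i = 0 with rivals' quantities fixed: 255 - 4q_i - 2·Σ_{j≠i} q_j = 0.
With identical firms every q_j equals q_i, so Σ_{j≠i} q_j = 3q_i and 255 = 10q_i, giving q_i = 51/2.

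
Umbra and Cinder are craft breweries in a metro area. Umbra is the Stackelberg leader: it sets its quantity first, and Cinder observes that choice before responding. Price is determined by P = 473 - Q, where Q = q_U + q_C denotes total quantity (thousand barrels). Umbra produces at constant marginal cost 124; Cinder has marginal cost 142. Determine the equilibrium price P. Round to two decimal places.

Solve by backward induction. Given q_U, the follower Cinder maximises π_C = (473 - q_U - q_C)q_C - 142q_C.
Follower FOC: 331 - q_U - 2q_C = 0, so q_C(q_U) = (331 - q_U)/2.
The leader anticipates this reaction. Substituting into P = 473 - Q gives P = 615/2 - (1/2)q_U, so π_U = (615/2 - (1/2)q_U)q_U - 124q_U.
Leader FOC: 367/2 - q_U = 0, so q_U = 367/2.
Then q_C = (331 - 367/2)/2 = 295/4.
Total output Q = 1029/4, so price P = 473 - 1029/4 = 863/4.

215.75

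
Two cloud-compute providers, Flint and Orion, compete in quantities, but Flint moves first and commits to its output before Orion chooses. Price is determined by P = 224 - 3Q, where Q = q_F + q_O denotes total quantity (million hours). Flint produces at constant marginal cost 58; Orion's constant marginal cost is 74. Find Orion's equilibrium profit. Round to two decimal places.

290.08

The follower Orion best-responds to any q_F: π_O = (224 - 3Q)q_O - 74q_O.
Setting the follower's marginal profit to zero, 150 - 3q_F - 6q_O = 0, i.e. q_O = (150 - 3q_F)/6.
The leader anticipates this reaction. Substituting into P = 224 - 3Q gives P = 149 - (3/2)q_F, so π_F = (149 - (3/2)q_F)q_F - 58q_F.
Maximising: ∂π_F/∂q_F = 91 - 3q_F = 0, giving q_F = 91/3.
Then q_O = (150 - 3·(91/3))/6 = 59/6.
Price P = 224 - 3·(241/6) = 207/2.
Orion's profit: (207/2 - 74)·(59/6) = 290.0833.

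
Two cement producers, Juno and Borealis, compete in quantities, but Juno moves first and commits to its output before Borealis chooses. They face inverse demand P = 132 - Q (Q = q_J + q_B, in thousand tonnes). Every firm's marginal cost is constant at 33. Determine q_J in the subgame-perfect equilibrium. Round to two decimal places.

49.50

The follower Borealis best-responds to any q_J: π_B = (132 - Q)q_B - 33q_B.
∂π_B/∂q_B = 99 - q_J - 2q_B = 0 gives the reaction function q_B = (99 - q_J)/2.
Juno substitutes q_B(q_J) into its own profit: π_J = q_J(132 - q_J - (99 - q_J)/2) - 33q_J = (165/2 - (1/2)q_J)q_J - 33q_J.
Maximising: ∂π_J/∂q_J = 99/2 - q_J = 0, giving q_J = 99/2.
Then q_B = (99 - 99/2)/2 = 99/4.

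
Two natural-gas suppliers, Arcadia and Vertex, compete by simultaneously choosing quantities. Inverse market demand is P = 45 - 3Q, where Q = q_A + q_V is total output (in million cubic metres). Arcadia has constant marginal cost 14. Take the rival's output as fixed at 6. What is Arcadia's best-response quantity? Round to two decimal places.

2.17

With the rival's output fixed at 6, Arcadia's profit is π_A = (45 - 3·6 - 3q_A)q_A - (14q_A) = (27 - 3q_A)q_A - (14q_A).
∂π_A/∂q_A = 13 - 6q_A = 0, so q_A = 13/6.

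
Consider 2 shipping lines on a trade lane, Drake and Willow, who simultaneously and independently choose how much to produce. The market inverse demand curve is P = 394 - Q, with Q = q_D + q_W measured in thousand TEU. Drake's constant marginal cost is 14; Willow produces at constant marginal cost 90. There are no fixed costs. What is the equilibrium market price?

Drake's profit: π_D = (394 - Q)q_D - (14q_D). Setting ∂π_D/∂q_D = 0: 380 - 2q_D - (q_W) = 0.
Willow's profit: π_W = (394 - Q)q_W - (90q_W). Setting ∂π_W/∂q_W = 0: 304 - 2q_W - (q_D) = 0.
Rearranging gives the reaction functions q_D = (380 - q_W)/2 and q_W = (304 - q_D)/2.
Solving the pair: q_D = 152, q_W = 76.
Total output Q = 228, so price P = 394 - 228 = 166.

166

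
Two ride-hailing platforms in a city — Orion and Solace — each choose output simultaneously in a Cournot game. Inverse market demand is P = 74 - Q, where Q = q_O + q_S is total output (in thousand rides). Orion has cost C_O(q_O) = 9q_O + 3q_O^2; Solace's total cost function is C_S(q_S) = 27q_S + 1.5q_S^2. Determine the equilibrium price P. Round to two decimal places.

Orion's profit: π_O = (74 - Q)q_O - (9q_O + 3q_O²). Setting ∂π_O/∂q_O = 0: 65 - 8q_O - (q_S) = 0.
Solace's profit: π_S = (74 - Q)q_S - (27q_S + (3/2)q_S²). Setting ∂π_S/∂q_S = 0: 47 - 5q_S - (q_O) = 0.
So q_O = (65 - q_S)/8 and q_S = (47 - q_O)/5.
Substituting one into the other gives q_O = 278/39 and q_S = 311/39.
Total output Q = 589/39, so price P = 74 - 589/39 = 58.8974.

58.90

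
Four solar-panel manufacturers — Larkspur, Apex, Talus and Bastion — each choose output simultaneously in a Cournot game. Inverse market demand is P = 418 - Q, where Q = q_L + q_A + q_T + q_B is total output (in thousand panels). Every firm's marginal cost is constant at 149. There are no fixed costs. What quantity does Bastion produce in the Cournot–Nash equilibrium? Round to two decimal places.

A representative firm's profit is π_i = q_i(418 - Q) - 149q_i.
Setting ∂π_i/∂q_i = 0 with rivals' quantities fixed: 269 - 2q_i - Σ_{j≠i} q_j = 0.
With identical firms every q_j equals q_i, so Σ_{j≠i} q_j = 3q_i and 269 = 5q_i, giving q_i = 269/5.

53.80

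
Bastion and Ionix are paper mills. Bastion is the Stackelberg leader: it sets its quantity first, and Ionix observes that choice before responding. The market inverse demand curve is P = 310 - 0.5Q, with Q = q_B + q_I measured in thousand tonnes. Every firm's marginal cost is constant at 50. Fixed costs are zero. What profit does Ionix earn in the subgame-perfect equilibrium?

Solve by backward induction. Given q_B, the follower Ionix maximises π_I = (310 - (1/2)q_B - (1/2)q_I)q_I - 50q_I.
∂π_I/∂q_I = 260 - (1/2)q_B - q_I = 0 gives the reaction function q_I = (260 - (1/2)q_B).
The leader anticipates this reaction. Substituting into P = 310 - 0.5Q gives P = 180 - (1/4)q_B, so π_B = (180 - (1/4)q_B)q_B - 50q_B.
Maximising: ∂π_B/∂q_B = 130 - (1/2)q_B = 0, giving q_B = 260.
Then q_I = (260 - (1/2)·260) = 130.
Price P = 310 - (1/2)·390 = 115.
Ionix's profit: (115 - 50)·130 = 8450.

8450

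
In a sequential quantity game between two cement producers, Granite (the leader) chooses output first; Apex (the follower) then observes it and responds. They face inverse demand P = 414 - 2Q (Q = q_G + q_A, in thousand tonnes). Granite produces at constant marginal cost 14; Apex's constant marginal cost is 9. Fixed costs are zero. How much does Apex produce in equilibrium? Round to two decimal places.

The follower Apex best-responds to any q_G: π_A = (414 - 2Q)q_A - 9q_A.
Setting the follower's marginal profit to zero, 405 - 2q_G - 4q_A = 0, i.e. q_A = (405 - 2q_G)/4.
The leader anticipates this reaction. Substituting into P = 414 - 2Q gives P = 423/2 - q_G, so π_G = (423/2 - q_G)q_G - 14q_G.
Leader FOC: 395/2 - 2q_G = 0, so q_G = 395/4.
Then q_A = (405 - 2·(395/4))/4 = 415/8.

51.88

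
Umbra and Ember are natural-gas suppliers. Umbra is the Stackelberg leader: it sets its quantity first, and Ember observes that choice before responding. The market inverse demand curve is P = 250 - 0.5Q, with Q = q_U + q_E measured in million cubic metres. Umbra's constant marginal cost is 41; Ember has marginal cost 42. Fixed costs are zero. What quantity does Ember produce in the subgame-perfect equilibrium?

Solve by backward induction. Given q_U, the follower Ember maximises π_E = (250 - (1/2)q_U - (1/2)q_E)q_E - 42q_E.
Setting the follower's marginal profit to zero, 208 - (1/2)q_U - q_E = 0, i.e. q_E = (208 - (1/2)q_U).
Umbra substitutes q_E(q_U) into its own profit: π_U = q_U(250 - (1/2)q_U - (208 - (1/2)q_U)/2) - 41q_U = (146 - (1/4)q_U)q_U - 41q_U.
Leader FOC: 105 - (1/2)q_U = 0, so q_U = 210.
Then q_E = (208 - (1/2)·210) = 103.

103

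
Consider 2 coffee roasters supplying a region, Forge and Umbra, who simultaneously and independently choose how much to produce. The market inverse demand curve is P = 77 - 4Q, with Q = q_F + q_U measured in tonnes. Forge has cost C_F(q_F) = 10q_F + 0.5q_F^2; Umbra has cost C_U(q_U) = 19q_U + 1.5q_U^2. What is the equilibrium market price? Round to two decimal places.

40.42

Forge's profit: π_F = (77 - 4Q)q_F - (10q_F + (1/2)q_F²). Setting ∂π_F/∂q_F = 0: 67 - 9q_F - 4(q_U) = 0.
Umbra's profit: π_U = (77 - 4Q)q_U - (19q_U + (3/2)q_U²). Setting ∂π_U/∂q_U = 0: 58 - 11q_U - 4(q_F) = 0.
So q_F = (67 - 4q_U)/9 and q_U = (58 - 4q_F)/11.
Substituting one into the other gives q_F = 505/83 and q_U = 254/83.
Total output Q = 759/83, so price P = 77 - 4·(759/83) = 40.4217.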